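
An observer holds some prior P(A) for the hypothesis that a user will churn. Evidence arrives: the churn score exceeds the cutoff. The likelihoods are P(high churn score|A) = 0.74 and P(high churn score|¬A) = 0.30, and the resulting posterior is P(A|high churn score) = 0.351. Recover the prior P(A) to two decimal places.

In odds form, posterior odds = prior odds × likelihood ratio, so prior odds = posterior odds ÷ LR.
Posterior odds = 0.351/(1−0.351) = 0.5408. LR = 0.74/0.30 = 2.4667.
Prior odds = 0.5408/2.4667 = 0.2192, so P(A) = 0.2192/(1+0.2192) ≈ 0.18.

P(A) = 0.18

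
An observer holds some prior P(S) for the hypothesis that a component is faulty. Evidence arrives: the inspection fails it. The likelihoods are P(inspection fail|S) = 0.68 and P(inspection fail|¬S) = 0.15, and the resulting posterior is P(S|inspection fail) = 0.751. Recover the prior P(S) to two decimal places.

P(S) = 0.40

Bayes' rule in odds form gives O(S|E) = O(S)·[P(E|S)/P(E|¬S)], hence O(S) = O(S|E)/LR.
Posterior odds = 0.751/(1−0.751) = 3.0161. LR = 0.68/0.15 = 4.5333.
Prior odds = 3.0161/4.5333 = 0.6653, so P(S) = 0.6653/(1+0.6653) ≈ 0.40.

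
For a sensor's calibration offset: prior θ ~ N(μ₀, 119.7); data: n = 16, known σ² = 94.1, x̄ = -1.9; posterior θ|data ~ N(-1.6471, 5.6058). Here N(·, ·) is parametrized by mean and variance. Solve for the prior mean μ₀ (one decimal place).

μ₀ = 3.5

With known observation variance, the Normal–Normal posterior has precision τ_n = τ₀ + n/σ² and mean μ_n = (τ₀μ₀ + (n/σ²)x̄)/τ_n.
Here τ₀ = 1/119.7 = 0.008354 and τ_data = 16/94.1 = 0.170032, so τ_n = 0.178386.
Rearranging for μ₀: μ₀ = (μ_n·τ_n − τ_data·x̄)/τ₀ = (-1.6471·0.178386 − 0.170032·-1.9) / 0.008354 = 0.029241/0.008354 ≈ 3.5.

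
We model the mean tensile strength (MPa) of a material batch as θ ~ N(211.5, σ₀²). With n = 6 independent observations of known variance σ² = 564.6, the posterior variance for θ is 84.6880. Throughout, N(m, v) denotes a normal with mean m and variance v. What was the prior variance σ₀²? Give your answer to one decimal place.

σ₀² = 846.7

For the Normal–Normal model with known σ², precisions add: τ_n = τ₀ + n/σ².
So 1/σ₀² = 1/84.6880 − 6/564.6 = 0.011808 − 0.010627 = 0.001181.
Hence σ₀² = 1/0.001181 ≈ 846.7.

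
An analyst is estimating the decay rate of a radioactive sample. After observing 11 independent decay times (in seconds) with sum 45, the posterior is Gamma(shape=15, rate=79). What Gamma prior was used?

Gamma(shape=4, rate=34)

Gamma–exponential conjugacy: posterior shape = α + n, posterior rate = β + Σtᵢ.
So α = 15 − 11 = 4 and β = 79 − 45 = 34.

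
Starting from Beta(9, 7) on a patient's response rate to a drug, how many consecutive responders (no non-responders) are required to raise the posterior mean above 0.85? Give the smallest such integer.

k = 31

After k responders and 0 non-responders the posterior is Beta(9+k, 7), with mean (9+k)/(9+7+k).
Set (9+k)/(16+k) > 0.85 and solve: k > (0.85·16 − 9)/(1 − 0.85) = 30.667.
The smallest integer exceeding 30.667 is 31, and checking k=31: (40)/(47) = 0.8511 > 0.85.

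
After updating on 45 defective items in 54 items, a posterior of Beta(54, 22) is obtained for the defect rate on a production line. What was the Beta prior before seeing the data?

A Beta(a, b) prior with s successes and f failures in binomial data gives a Beta(a+s, b+f) posterior.
So a = 54 − 45 = 9 and b = 22 − 9 = 13.

Beta(9, 13)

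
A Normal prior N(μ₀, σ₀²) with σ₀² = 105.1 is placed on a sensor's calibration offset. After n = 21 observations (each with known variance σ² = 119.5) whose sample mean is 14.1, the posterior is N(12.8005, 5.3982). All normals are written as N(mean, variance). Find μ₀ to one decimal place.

μ₀ = -11.2

With known observation variance, the Normal–Normal posterior has precision τ_n = τ₀ + n/σ² and mean μ_n = (τ₀μ₀ + (n/σ²)x̄)/τ_n.
Here τ₀ = 1/105.1 = 0.009515 and τ_data = 21/119.5 = 0.175732, so τ_n = 0.185247.
Rearranging for μ₀: μ₀ = (μ_n·τ_n − τ_data·x̄)/τ₀ = (12.8005·0.185247 − 0.175732·14.1) / 0.009515 = -0.106567/0.009515 ≈ -11.2.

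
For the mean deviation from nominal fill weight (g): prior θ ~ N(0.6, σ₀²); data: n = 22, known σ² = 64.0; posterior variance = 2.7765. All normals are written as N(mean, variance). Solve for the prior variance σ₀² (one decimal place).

σ₀² = 60.9

Posterior precision equals prior precision plus data precision: 1/σ_n² = 1/σ₀² + n/σ².
So 1/σ₀² = 1/2.7765 − 22/64.0 = 0.360166 − 0.343750 = 0.016416.
Hence σ₀² = 1/0.016416 ≈ 60.9.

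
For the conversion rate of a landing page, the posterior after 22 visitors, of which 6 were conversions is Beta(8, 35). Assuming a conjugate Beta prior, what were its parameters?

Beta(2, 19)

A Beta(α, β) prior with s successes and f failures in binomial data gives a Beta(α+s, β+f) posterior.
So α = 8 − 6 = 2 and β = 35 − 16 = 19.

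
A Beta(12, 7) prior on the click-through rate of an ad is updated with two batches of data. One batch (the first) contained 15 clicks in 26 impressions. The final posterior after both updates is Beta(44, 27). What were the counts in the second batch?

Sequential conjugate updates are equivalent to a single update on the pooled data, so total successes = posterior α − prior α and total failures = posterior β − prior β.
Total across both batches: 44−12=32 clicks, 27−7=20 non-clicks.
Subtract the first batch: 32−15=17 clicks and 20−11=9 non-clicks.

17 clicks and 9 non-clicks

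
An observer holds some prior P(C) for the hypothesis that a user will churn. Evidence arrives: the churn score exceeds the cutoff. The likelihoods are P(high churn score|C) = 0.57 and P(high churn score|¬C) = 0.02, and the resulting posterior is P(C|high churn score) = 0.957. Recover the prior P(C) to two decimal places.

P(C) = 0.44

Bayes' rule in odds form gives O(C|E) = O(C)·[P(E|C)/P(E|¬C)], hence O(C) = O(C|E)/LR.
Posterior odds = 0.957/(1−0.957) = 22.2558. LR = 0.57/0.02 = 28.5000.
Prior odds = 22.2558/28.5000 = 0.7809, so P(C) = 0.7809/(1+0.7809) ≈ 0.44.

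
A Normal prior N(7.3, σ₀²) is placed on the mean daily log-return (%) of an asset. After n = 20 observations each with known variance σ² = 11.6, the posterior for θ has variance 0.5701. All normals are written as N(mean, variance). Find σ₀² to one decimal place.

For the Normal–Normal model with known σ², precisions add: τ_n = τ₀ + n/σ².
So 1/σ₀² = 1/0.5701 − 20/11.6 = 1.754078 − 1.724138 = 0.029940.
Hence σ₀² = 1/0.029940 ≈ 33.4.

σ₀² = 33.4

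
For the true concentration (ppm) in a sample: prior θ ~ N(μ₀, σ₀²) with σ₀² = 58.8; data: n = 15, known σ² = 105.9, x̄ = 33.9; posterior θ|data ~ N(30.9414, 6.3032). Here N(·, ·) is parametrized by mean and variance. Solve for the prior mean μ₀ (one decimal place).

μ₀ = 6.3

The posterior mean is a precision-weighted average: μ_n = (τ₀μ₀ + τ_data·x̄)/(τ₀+τ_data), with τ₀=1/σ₀² and τ_data=n/σ².
Here τ₀ = 1/58.8 = 0.017007 and τ_data = 15/105.9 = 0.141643, so τ_n = 0.158650.
Rearranging for μ₀: μ₀ = (μ_n·τ_n − τ_data·x̄)/τ₀ = (30.9414·0.158650 − 0.141643·33.9) / 0.017007 = 0.107155/0.017007 ≈ 6.3.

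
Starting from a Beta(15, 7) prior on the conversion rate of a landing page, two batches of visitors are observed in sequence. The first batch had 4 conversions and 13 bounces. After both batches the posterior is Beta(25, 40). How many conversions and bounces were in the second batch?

Sequential conjugate updates are equivalent to a single update on the pooled data, so total successes = posterior α − prior α and total failures = posterior β − prior β.
Total across both batches: 25−15=10 conversions, 40−7=33 bounces.
Subtract the first batch: 10−4=6 conversions and 33−13=20 bounces.

6 conversions and 20 bounces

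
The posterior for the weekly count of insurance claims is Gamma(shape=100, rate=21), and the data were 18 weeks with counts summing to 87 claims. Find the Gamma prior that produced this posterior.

Gamma(shape=13, rate=3)

A Gamma(α, β) prior (rate parametrization) on a Poisson rate with n observations summing to S gives posterior Gamma(α+S, β+n).
So α = 100 − 87 = 13 and β = 21 − 18 = 3.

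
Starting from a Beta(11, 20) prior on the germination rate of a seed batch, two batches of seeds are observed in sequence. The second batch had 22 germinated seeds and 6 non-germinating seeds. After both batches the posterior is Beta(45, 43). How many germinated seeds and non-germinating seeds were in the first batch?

Sequential conjugate updates are equivalent to a single update on the pooled data, so total successes = posterior α − prior α and total failures = posterior β − prior β.
Total across both batches: 45−11=34 germinated seeds, 43−20=23 non-germinating seeds.
Subtract the second batch: 34−22=12 germinated seeds and 23−6=17 non-germinating seeds.

12 germinated seeds and 17 non-germinating seeds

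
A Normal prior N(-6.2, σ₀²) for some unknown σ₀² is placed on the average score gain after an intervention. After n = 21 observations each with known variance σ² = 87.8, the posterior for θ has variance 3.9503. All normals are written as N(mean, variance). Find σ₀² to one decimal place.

σ₀² = 71.6

Posterior precision equals prior precision plus data precision: 1/σ_n² = 1/σ₀² + n/σ².
So 1/σ₀² = 1/3.9503 − 21/87.8 = 0.253145 − 0.239180 = 0.013965.
Hence σ₀² = 1/0.013965 ≈ 71.6.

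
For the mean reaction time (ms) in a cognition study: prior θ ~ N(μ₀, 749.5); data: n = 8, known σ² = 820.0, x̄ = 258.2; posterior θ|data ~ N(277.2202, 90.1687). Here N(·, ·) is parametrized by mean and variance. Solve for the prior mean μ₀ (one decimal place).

With known observation variance, the Normal–Normal posterior has precision τ_n = τ₀ + n/σ² and mean μ_n = (τ₀μ₀ + (n/σ²)x̄)/τ_n.
Here τ₀ = 1/749.5 = 0.001334 and τ_data = 8/820.0 = 0.009756, so τ_n = 0.011090.
Rearranging for μ₀: μ₀ = (μ_n·τ_n − τ_data·x̄)/τ₀ = (277.2202·0.011090 − 0.009756·258.2) / 0.001334 = 0.555373/0.001334 ≈ 416.3.

μ₀ = 416.3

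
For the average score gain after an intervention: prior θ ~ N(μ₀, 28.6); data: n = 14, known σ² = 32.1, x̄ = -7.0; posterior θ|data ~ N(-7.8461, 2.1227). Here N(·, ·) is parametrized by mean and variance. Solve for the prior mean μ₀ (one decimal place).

With known observation variance, the Normal–Normal posterior has precision τ_n = τ₀ + n/σ² and mean μ_n = (τ₀μ₀ + (n/σ²)x̄)/τ_n.
Here τ₀ = 1/28.6 = 0.034965 and τ_data = 14/32.1 = 0.436137, so τ_n = 0.471102.
Rearranging for μ₀: μ₀ = (μ_n·τ_n − τ_data·x̄)/τ₀ = (-7.8461·0.471102 − 0.436137·-7.0) / 0.034965 = -0.643354/0.034965 ≈ -18.4.

μ₀ = -18.4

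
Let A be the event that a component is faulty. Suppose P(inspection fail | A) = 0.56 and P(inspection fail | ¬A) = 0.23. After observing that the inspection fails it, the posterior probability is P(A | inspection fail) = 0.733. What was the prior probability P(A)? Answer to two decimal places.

P(A) = 0.53

In odds form, posterior odds = prior odds × likelihood ratio, so prior odds = posterior odds ÷ LR.
Posterior odds = 0.733/(1−0.733) = 2.7453. LR = 0.56/0.23 = 2.4348.
Prior odds = 2.7453/2.4348 = 1.1275, so P(A) = 1.1275/(1+1.1275) ≈ 0.53.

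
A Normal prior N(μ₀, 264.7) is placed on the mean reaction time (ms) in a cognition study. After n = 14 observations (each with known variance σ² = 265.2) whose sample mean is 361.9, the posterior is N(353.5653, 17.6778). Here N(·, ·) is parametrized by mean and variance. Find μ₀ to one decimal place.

μ₀ = 237.1

The posterior mean is a precision-weighted average: μ_n = (τ₀μ₀ + τ_data·x̄)/(τ₀+τ_data), with τ₀=1/σ₀² and τ_data=n/σ².
Here τ₀ = 1/264.7 = 0.003778 and τ_data = 14/265.2 = 0.052790, so τ_n = 0.056568.
Rearranging for μ₀: μ₀ = (μ_n·τ_n − τ_data·x̄)/τ₀ = (353.5653·0.056568 − 0.052790·361.9) / 0.003778 = 0.895781/0.003778 ≈ 237.1.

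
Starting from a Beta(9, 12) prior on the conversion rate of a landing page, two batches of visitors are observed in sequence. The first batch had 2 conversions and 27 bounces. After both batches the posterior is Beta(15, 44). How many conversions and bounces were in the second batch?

Sequential conjugate updates are equivalent to a single update on the pooled data, so total successes = posterior α − prior α and total failures = posterior β − prior β.
Total across both batches: 15−9=6 conversions, 44−12=32 bounces.
Subtract the first batch: 6−2=4 conversions and 32−27=5 bounces.

4 conversions and 5 bounces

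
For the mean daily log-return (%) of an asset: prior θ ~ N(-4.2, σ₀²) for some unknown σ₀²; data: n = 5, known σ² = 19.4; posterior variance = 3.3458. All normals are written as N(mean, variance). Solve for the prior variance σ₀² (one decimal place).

σ₀² = 24.3

For the Normal–Normal model with known σ², precisions add: τ_n = τ₀ + n/σ².
So 1/σ₀² = 1/3.3458 − 5/19.4 = 0.298882 − 0.257732 = 0.041150.
Hence σ₀² = 1/0.041150 ≈ 24.3.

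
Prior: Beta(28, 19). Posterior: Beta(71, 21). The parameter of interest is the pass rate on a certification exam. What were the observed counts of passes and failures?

Under Beta–binomial conjugacy the posterior parameters are (α+s, β+f).
Match parameters: s=71−28=43, f=21−19=2.

43 passes and 2 failures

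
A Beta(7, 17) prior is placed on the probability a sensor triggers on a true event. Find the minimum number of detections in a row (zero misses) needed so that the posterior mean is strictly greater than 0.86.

k = 98

After k detections and 0 misses the posterior is Beta(7+k, 17), with mean (7+k)/(7+17+k).
Set (7+k)/(24+k) > 0.86 and solve: k > (0.86·24 − 7)/(1 − 0.86) = 97.429.
The smallest integer exceeding 97.429 is 98, and checking k=98: (105)/(122) = 0.8607 > 0.86.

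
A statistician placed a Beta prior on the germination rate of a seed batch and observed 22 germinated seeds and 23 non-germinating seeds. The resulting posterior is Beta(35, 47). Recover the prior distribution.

Beta is conjugate to the binomial likelihood: posterior = Beta(a+s, b+f).
So a = 35 − 22 = 13 and b = 47 − 23 = 24.

Beta(13, 24)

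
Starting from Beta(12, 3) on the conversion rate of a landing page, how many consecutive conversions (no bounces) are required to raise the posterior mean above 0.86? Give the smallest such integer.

After k conversions and 0 bounces the posterior is Beta(12+k, 3), with mean (12+k)/(12+3+k).
Set (12+k)/(15+k) > 0.86 and solve: k > (0.86·15 − 12)/(1 − 0.86) = 6.429.
The smallest integer exceeding 6.429 is 7.

k = 7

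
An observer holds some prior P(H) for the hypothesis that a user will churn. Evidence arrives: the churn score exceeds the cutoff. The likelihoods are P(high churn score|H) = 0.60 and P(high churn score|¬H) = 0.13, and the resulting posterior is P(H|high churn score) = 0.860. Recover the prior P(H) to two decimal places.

Bayes' rule in odds form gives O(H|E) = O(H)·[P(E|H)/P(E|¬H)], hence O(H) = O(H|E)/LR.
Posterior odds = 0.860/(1−0.860) = 6.1429. LR = 0.60/0.13 = 4.6154.
Prior odds = 6.1429/4.6154 = 1.3310, so P(H) = 1.3310/(1+1.3310) ≈ 0.57.

P(H) = 0.57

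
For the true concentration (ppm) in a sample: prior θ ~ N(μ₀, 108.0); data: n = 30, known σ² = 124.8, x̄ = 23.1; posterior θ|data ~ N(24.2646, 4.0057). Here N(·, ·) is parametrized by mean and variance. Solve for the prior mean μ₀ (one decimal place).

The posterior mean is a precision-weighted average: μ_n = (τ₀μ₀ + τ_data·x̄)/(τ₀+τ_data), with τ₀=1/σ₀² and τ_data=n/σ².
Here τ₀ = 1/108.0 = 0.009259 and τ_data = 30/124.8 = 0.240385, so τ_n = 0.249644.
Rearranging for μ₀: μ₀ = (μ_n·τ_n − τ_data·x̄)/τ₀ = (24.2646·0.249644 − 0.240385·23.1) / 0.009259 = 0.504618/0.009259 ≈ 54.5.

μ₀ = 54.5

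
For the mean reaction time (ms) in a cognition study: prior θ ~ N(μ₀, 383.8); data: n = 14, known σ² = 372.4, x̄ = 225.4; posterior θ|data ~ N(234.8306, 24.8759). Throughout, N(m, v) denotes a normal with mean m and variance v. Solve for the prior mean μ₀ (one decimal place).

The posterior mean is a precision-weighted average: μ_n = (τ₀μ₀ + τ_data·x̄)/(τ₀+τ_data), with τ₀=1/σ₀² and τ_data=n/σ².
Here τ₀ = 1/383.8 = 0.002606 and τ_data = 14/372.4 = 0.037594, so τ_n = 0.040200.
Rearranging for μ₀: μ₀ = (μ_n·τ_n − τ_data·x̄)/τ₀ = (234.8306·0.040200 − 0.037594·225.4) / 0.002606 = 0.966503/0.002606 ≈ 370.9.

μ₀ = 370.9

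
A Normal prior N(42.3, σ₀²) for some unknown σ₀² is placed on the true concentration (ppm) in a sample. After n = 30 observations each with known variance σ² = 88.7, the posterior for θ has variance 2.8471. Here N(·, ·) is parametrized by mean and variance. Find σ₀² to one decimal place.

σ₀² = 76.8

For the Normal–Normal model with known σ², precisions add: τ_n = τ₀ + n/σ².
So 1/σ₀² = 1/2.8471 − 30/88.7 = 0.351235 − 0.338219 = 0.013016.
Hence σ₀² = 1/0.013016 ≈ 76.8.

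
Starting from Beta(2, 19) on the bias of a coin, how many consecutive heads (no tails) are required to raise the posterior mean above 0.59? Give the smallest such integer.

After k heads and 0 tails the posterior is Beta(2+k, 19), with mean (2+k)/(2+19+k).
Set (2+k)/(21+k) > 0.59 and solve: k > (0.59·21 − 2)/(1 − 0.59) = 25.341.
The smallest integer exceeding 25.341 is 26.

k = 26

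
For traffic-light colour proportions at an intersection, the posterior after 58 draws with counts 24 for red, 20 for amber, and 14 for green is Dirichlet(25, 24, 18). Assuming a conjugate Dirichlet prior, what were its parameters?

For a Dirichlet(α) prior with multinomial counts c, the posterior is Dirichlet(α + c) componentwise.
Subtract each count from the matching posterior parameter: 25−24=1, 24−20=4, 18−14=4.

Dirichlet(1, 4, 4)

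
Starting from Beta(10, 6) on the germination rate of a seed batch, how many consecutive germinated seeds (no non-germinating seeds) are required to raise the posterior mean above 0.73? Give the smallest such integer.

After k germinated seeds and 0 non-germinating seeds the posterior is Beta(10+k, 6), with mean (10+k)/(10+6+k).
Set (10+k)/(16+k) > 0.73 and solve: k > (0.73·16 − 10)/(1 − 0.73) = 6.222.
The smallest integer exceeding 6.222 is 7, and checking k=7: (17)/(23) = 0.7391 > 0.73.

k = 7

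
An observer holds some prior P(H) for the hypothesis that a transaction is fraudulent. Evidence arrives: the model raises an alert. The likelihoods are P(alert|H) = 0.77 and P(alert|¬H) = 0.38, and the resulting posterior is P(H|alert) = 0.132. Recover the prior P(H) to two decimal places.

Bayes' rule in odds form gives O(H|E) = O(H)·[P(E|H)/P(E|¬H)], hence O(H) = O(H|E)/LR.
Posterior odds = 0.132/(1−0.132) = 0.1521. LR = 0.77/0.38 = 2.0263.
Prior odds = 0.1521/2.0263 = 0.0751, so P(H) = 0.0751/(1+0.0751) ≈ 0.07.

P(H) = 0.07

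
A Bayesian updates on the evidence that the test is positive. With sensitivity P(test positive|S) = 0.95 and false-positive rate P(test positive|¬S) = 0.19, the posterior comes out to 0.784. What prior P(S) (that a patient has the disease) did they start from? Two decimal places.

In odds form, posterior odds = prior odds × likelihood ratio, so prior odds = posterior odds ÷ LR.
Posterior odds = 0.784/(1−0.784) = 3.6296. LR = 0.95/0.19 = 5.0000.
Prior odds = 3.6296/5.0000 = 0.7259, so P(S) = 0.7259/(1+0.7259) ≈ 0.42.

P(S) = 0.42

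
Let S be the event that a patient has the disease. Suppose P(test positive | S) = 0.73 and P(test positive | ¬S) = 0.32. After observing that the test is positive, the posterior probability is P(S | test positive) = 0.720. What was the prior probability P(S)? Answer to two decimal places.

In odds form, posterior odds = prior odds × likelihood ratio, so prior odds = posterior odds ÷ LR.
Posterior odds = 0.720/(1−0.720) = 2.5714. LR = 0.73/0.32 = 2.2812.
Prior odds = 2.5714/2.2812 = 1.1272, so P(S) = 1.1272/(1+1.1272) ≈ 0.53.

P(S) = 0.53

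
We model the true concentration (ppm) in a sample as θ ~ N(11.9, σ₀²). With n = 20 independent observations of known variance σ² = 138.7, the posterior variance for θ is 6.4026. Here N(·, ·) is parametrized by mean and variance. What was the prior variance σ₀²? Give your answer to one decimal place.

σ₀² = 83.4

Posterior precision equals prior precision plus data precision: 1/σ_n² = 1/σ₀² + n/σ².
So 1/σ₀² = 1/6.4026 − 20/138.7 = 0.156187 − 0.144196 = 0.011991.
Hence σ₀² = 1/0.011991 ≈ 83.4.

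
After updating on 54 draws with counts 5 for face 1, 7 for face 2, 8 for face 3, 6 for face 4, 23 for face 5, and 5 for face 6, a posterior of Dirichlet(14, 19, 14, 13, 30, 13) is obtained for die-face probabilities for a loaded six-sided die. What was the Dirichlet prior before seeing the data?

For a Dirichlet(α) prior with multinomial counts c, the posterior is Dirichlet(α + c) componentwise.
Subtract each count from the matching posterior parameter: 14−5=9, 19−7=12, 14−8=6, 13−6=7, 30−23=7, 13−5=8.

Dirichlet(9, 12, 6, 7, 7, 8)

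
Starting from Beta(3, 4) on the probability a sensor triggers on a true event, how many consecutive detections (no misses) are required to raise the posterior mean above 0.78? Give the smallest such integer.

After k detections and 0 misses the posterior is Beta(3+k, 4), with mean (3+k)/(3+4+k).
Set (3+k)/(7+k) > 0.78 and solve: k > (0.78·7 − 3)/(1 − 0.78) = 11.182.
The smallest integer exceeding 11.182 is 12.

k = 12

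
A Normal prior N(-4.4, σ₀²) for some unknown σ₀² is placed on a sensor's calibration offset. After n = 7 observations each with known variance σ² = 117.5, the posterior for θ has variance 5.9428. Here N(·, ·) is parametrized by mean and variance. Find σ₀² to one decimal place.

Posterior precision equals prior precision plus data precision: 1/σ_n² = 1/σ₀² + n/σ².
So 1/σ₀² = 1/5.9428 − 7/117.5 = 0.168271 − 0.059574 = 0.108697.
Hence σ₀² = 1/0.108697 ≈ 9.2.

σ₀² = 9.2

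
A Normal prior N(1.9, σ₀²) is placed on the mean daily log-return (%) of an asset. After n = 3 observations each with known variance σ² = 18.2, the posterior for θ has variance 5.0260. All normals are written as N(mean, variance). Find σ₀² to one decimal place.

For the Normal–Normal model with known σ², precisions add: τ_n = τ₀ + n/σ².
So 1/σ₀² = 1/5.0260 − 3/18.2 = 0.198965 − 0.164835 = 0.034130.
Hence σ₀² = 1/0.034130 ≈ 29.3.

σ₀² = 29.3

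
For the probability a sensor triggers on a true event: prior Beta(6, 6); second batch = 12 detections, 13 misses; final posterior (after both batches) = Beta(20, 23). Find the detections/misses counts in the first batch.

2 detections and 4 misses

Because Beta–binomial updating is additive in the counts, the combined data contributed (α_post−α_prior, β_post−β_prior) successes and failures.
Total across both batches: 20−6=14 detections, 23−6=17 misses.
Subtract the second batch: 14−12=2 detections and 17−13=4 misses.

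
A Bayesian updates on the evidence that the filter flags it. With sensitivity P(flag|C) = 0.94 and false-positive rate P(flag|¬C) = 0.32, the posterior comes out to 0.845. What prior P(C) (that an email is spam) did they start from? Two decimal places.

P(C) = 0.65

In odds form, posterior odds = prior odds × likelihood ratio, so prior odds = posterior odds ÷ LR.
Posterior odds = 0.845/(1−0.845) = 5.4516. LR = 0.94/0.32 = 2.9375.
Prior odds = 5.4516/2.9375 = 1.8559, so P(C) = 1.8559/(1+1.8559) ≈ 0.65.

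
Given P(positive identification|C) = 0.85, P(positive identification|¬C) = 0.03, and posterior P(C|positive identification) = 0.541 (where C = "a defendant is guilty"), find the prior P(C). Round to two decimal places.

P(C) = 0.04

Bayes' rule in odds form gives O(C|E) = O(C)·[P(E|C)/P(E|¬C)], hence O(C) = O(C|E)/LR.
Posterior odds = 0.541/(1−0.541) = 1.1786. LR = 0.85/0.03 = 28.3333.
Prior odds = 1.1786/28.3333 = 0.0416, so P(C) = 0.0416/(1+0.0416) ≈ 0.04.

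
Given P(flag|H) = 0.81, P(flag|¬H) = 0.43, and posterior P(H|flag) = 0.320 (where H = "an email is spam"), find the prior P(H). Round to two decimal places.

P(H) = 0.20

In odds form, posterior odds = prior odds × likelihood ratio, so prior odds = posterior odds ÷ LR.
Posterior odds = 0.320/(1−0.320) = 0.4706. LR = 0.81/0.43 = 1.8837.
Prior odds = 0.4706/1.8837 = 0.2498, so P(H) = 0.2498/(1+0.2498) ≈ 0.20.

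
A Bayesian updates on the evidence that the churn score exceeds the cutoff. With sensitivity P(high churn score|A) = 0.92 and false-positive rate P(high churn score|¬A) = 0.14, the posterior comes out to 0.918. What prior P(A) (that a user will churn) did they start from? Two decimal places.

P(A) = 0.63

Bayes' rule in odds form gives O(A|E) = O(A)·[P(E|A)/P(E|¬A)], hence O(A) = O(A|E)/LR.
Posterior odds = 0.918/(1−0.918) = 11.1951. LR = 0.92/0.14 = 6.5714.
Prior odds = 11.1951/6.5714 = 1.7036, so P(A) = 1.7036/(1+1.7036) ≈ 0.63.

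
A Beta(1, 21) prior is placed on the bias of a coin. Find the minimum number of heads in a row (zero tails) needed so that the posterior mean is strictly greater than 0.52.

k = 22

After k heads and 0 tails the posterior is Beta(1+k, 21), with mean (1+k)/(1+21+k).
Set (1+k)/(22+k) > 0.52 and solve: k > (0.52·22 − 1)/(1 − 0.52) = 21.750.
The smallest integer exceeding 21.750 is 22, and checking k=22: (23)/(44) = 0.5227 > 0.52.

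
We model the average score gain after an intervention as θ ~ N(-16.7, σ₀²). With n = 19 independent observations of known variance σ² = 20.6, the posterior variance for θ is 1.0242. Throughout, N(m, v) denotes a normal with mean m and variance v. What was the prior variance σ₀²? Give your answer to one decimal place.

σ₀² = 18.5

For the Normal–Normal model with known σ², precisions add: τ_n = τ₀ + n/σ².
So 1/σ₀² = 1/1.0242 − 19/20.6 = 0.976372 − 0.922330 = 0.054042.
Hence σ₀² = 1/0.054042 ≈ 18.5.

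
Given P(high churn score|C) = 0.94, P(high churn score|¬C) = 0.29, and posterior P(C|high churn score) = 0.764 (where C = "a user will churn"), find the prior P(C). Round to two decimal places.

P(C) = 0.50

Bayes' rule in odds form gives O(C|E) = O(C)·[P(E|C)/P(E|¬C)], hence O(C) = O(C|E)/LR.
Posterior odds = 0.764/(1−0.764) = 3.2373. LR = 0.94/0.29 = 3.2414.
Prior odds = 3.2373/3.2414 = 0.9987, so P(C) = 0.9987/(1+0.9987) ≈ 0.50.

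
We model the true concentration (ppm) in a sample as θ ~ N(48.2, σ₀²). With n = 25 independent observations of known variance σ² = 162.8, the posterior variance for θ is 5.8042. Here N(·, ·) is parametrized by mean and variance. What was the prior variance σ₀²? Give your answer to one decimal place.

For the Normal–Normal model with known σ², precisions add: τ_n = τ₀ + n/σ².
So 1/σ₀² = 1/5.8042 − 25/162.8 = 0.172289 − 0.153563 = 0.018726.
Hence σ₀² = 1/0.018726 ≈ 53.4.

σ₀² = 53.4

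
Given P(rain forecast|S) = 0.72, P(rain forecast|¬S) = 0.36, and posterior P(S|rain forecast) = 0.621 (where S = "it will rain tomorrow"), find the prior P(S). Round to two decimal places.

P(S) = 0.45

In odds form, posterior odds = prior odds × likelihood ratio, so prior odds = posterior odds ÷ LR.
Posterior odds = 0.621/(1−0.621) = 1.6385. LR = 0.72/0.36 = 2.0000.
Prior odds = 1.6385/2.0000 = 0.8193, so P(S) = 0.8193/(1+0.8193) ≈ 0.45.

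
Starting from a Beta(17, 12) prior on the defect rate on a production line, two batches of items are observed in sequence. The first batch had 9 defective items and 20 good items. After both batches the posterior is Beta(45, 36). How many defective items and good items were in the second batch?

Sequential conjugate updates are equivalent to a single update on the pooled data, so total successes = posterior α − prior α and total failures = posterior β − prior β.
Total across both batches: 45−17=28 defective items, 36−12=24 good items.
Subtract the first batch: 28−9=19 defective items and 24−20=4 good items.

19 defective items and 4 good items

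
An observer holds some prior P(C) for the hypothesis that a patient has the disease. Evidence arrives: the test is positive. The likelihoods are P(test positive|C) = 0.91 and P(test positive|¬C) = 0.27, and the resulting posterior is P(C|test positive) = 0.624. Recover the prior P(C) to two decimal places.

In odds form, posterior odds = prior odds × likelihood ratio, so prior odds = posterior odds ÷ LR.
Posterior odds = 0.624/(1−0.624) = 1.6596. LR = 0.91/0.27 = 3.3704.
Prior odds = 1.6596/3.3704 = 0.4924, so P(C) = 0.4924/(1+0.4924) ≈ 0.33.

P(C) = 0.33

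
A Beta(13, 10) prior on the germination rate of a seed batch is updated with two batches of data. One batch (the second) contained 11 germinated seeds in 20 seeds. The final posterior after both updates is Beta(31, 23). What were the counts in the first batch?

Because Beta–binomial updating is additive in the counts, the combined data contributed (α_post−α_prior, β_post−β_prior) successes and failures.
Total across both batches: 31−13=18 germinated seeds, 23−10=13 non-germinating seeds.
Subtract the second batch: 18−11=7 germinated seeds and 13−9=4 non-germinating seeds.

7 germinated seeds and 4 non-germinating seeds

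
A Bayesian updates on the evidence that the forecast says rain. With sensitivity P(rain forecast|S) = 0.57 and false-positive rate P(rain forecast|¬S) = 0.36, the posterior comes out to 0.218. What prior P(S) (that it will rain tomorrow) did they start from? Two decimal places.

Bayes' rule in odds form gives O(S|E) = O(S)·[P(E|S)/P(E|¬S)], hence O(S) = O(S|E)/LR.
Posterior odds = 0.218/(1−0.218) = 0.2788. LR = 0.57/0.36 = 1.5833.
Prior odds = 0.2788/1.5833 = 0.1761, so P(S) = 0.1761/(1+0.1761) ≈ 0.15.

P(S) = 0.15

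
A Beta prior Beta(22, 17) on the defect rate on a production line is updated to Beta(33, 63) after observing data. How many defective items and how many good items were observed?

Under Beta–binomial conjugacy the posterior parameters are (a+s, b+f).
So s = 33 − 22 = 11 and f = 63 − 17 = 46.

11 defective items and 46 good items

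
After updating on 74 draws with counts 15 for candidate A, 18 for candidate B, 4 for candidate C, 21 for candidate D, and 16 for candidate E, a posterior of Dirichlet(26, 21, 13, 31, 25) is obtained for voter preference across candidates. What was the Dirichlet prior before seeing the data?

Dirichlet(11, 3, 9, 10, 9)

For a Dirichlet(α) prior with multinomial counts c, the posterior is Dirichlet(α + c) componentwise.
Subtract each count from the matching posterior parameter: 26−15=11, 21−18=3, 13−4=9, 31−21=10, 25−16=9.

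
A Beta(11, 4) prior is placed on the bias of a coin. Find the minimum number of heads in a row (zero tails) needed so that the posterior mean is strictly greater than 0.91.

After k heads and 0 tails the posterior is Beta(11+k, 4), with mean (11+k)/(11+4+k).
Set (11+k)/(15+k) > 0.91 and solve: k > (0.91·15 − 11)/(1 − 0.91) = 29.444.
The smallest integer exceeding 29.444 is 30, and checking k=30: (41)/(45) = 0.9111 > 0.91.

k = 30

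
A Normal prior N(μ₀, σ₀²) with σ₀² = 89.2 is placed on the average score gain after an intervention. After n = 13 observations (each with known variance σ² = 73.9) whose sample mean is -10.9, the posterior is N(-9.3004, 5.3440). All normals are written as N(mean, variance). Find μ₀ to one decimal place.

μ₀ = 15.8

The posterior mean is a precision-weighted average: μ_n = (τ₀μ₀ + τ_data·x̄)/(τ₀+τ_data), with τ₀=1/σ₀² and τ_data=n/σ².
Here τ₀ = 1/89.2 = 0.011211 and τ_data = 13/73.9 = 0.175913, so τ_n = 0.187124.
Rearranging for μ₀: μ₀ = (μ_n·τ_n − τ_data·x̄)/τ₀ = (-9.3004·0.187124 − 0.175913·-10.9) / 0.011211 = 0.177124/0.011211 ≈ 15.8.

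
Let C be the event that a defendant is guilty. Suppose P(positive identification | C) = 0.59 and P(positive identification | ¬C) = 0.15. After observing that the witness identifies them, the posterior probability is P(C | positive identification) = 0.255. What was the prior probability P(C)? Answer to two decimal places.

In odds form, posterior odds = prior odds × likelihood ratio, so prior odds = posterior odds ÷ LR.
Posterior odds = 0.255/(1−0.255) = 0.3423. LR = 0.59/0.15 = 3.9333.
Prior odds = 0.3423/3.9333 = 0.0870, so P(C) = 0.0870/(1+0.0870) ≈ 0.08.

P(C) = 0.08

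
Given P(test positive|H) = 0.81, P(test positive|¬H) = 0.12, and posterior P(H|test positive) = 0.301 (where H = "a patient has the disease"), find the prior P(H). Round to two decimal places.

Bayes' rule in odds form gives O(H|E) = O(H)·[P(E|H)/P(E|¬H)], hence O(H) = O(H|E)/LR.
Posterior odds = 0.301/(1−0.301) = 0.4306. LR = 0.81/0.12 = 6.7500.
Prior odds = 0.4306/6.7500 = 0.0638, so P(H) = 0.0638/(1+0.0638) ≈ 0.06.

P(H) = 0.06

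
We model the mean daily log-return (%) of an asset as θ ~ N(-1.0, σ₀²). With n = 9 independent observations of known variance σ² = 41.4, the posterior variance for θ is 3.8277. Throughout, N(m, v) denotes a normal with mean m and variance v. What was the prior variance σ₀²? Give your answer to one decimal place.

σ₀² = 22.8

Posterior precision equals prior precision plus data precision: 1/σ_n² = 1/σ₀² + n/σ².
So 1/σ₀² = 1/3.8277 − 9/41.4 = 0.261253 − 0.217391 = 0.043862.
Hence σ₀² = 1/0.043862 ≈ 22.8.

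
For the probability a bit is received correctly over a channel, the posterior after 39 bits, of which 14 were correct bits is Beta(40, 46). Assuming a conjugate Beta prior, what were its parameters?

Under Beta–binomial conjugacy the posterior parameters are (a+s, b+f).
Subtract the data counts: 40−14=26, 46−25=21.

Beta(26, 21)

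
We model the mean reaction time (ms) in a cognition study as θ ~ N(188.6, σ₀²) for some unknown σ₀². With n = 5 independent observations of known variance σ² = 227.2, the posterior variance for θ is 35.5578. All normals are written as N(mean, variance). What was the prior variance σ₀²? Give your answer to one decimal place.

For the Normal–Normal model with known σ², precisions add: τ_n = τ₀ + n/σ².
So 1/σ₀² = 1/35.5578 − 5/227.2 = 0.028123 − 0.022007 = 0.006116.
Hence σ₀² = 1/0.006116 ≈ 163.5.

σ₀² = 163.5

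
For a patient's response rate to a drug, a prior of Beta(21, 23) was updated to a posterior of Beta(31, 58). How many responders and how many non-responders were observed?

A Beta(a, b) prior with s successes and f failures in binomial data gives a Beta(a+s, b+f) posterior.
So s = 31 − 21 = 10 and f = 58 − 23 = 35.

10 responders and 35 non-responders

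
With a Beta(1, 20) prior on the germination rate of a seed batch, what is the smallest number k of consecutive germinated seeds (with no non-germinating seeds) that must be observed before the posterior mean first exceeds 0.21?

k = 5

After k germinated seeds and 0 non-germinating seeds the posterior is Beta(1+k, 20), with mean (1+k)/(1+20+k).
Set (1+k)/(21+k) > 0.21 and solve: k > (0.21·21 − 1)/(1 − 0.21) = 4.316.
The smallest integer exceeding 4.316 is 5.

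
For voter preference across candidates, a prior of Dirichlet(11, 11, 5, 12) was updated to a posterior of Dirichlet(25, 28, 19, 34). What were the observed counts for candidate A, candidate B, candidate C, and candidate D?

counts (14, 17, 14, 22)

For a Dirichlet(α) prior with multinomial counts c, the posterior is Dirichlet(α + c) componentwise.
Counts are posterior − prior componentwise: 25−11=14, 28−11=17, 19−5=14, 34−12=22.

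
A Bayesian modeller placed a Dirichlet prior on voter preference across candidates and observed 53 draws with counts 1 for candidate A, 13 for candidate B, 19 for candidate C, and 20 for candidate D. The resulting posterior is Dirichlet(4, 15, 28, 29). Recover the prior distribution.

Dirichlet(3, 2, 9, 9)

For a Dirichlet(α) prior with multinomial counts c, the posterior is Dirichlet(α + c) componentwise.
Subtract each count from the matching posterior parameter: 4−1=3, 15−13=2, 28−19=9, 29−20=9.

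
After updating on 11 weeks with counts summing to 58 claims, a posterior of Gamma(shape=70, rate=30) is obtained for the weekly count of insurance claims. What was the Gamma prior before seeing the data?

Gamma(shape=12, rate=19)

Gamma–Poisson conjugacy: posterior shape = α + Σxᵢ, posterior rate = β + n.
So α = 70 − 58 = 12 and β = 30 − 11 = 19.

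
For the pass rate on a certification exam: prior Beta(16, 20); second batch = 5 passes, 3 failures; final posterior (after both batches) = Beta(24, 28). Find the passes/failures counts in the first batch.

3 passes and 5 failures

Sequential conjugate updates are equivalent to a single update on the pooled data, so total successes = posterior α − prior α and total failures = posterior β − prior β.
Total across both batches: 24−16=8 passes, 28−20=8 failures.
Subtract the second batch: 8−5=3 passes and 8−3=5 failures.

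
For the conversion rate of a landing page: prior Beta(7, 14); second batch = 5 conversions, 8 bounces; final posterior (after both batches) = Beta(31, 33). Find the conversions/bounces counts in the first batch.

Because Beta–binomial updating is additive in the counts, the combined data contributed (α_post−α_prior, β_post−β_prior) successes and failures.
Total across both batches: 31−7=24 conversions, 33−14=19 bounces.
Subtract the second batch: 24−5=19 conversions and 19−8=11 bounces.

19 conversions and 11 bounces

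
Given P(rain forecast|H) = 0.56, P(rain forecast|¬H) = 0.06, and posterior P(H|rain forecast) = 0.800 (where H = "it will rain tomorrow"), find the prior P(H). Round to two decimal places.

P(H) = 0.30

Bayes' rule in odds form gives O(H|E) = O(H)·[P(E|H)/P(E|¬H)], hence O(H) = O(H|E)/LR.
Posterior odds = 0.800/(1−0.800) = 4.0000. LR = 0.56/0.06 = 9.3333.
Prior odds = 4.0000/9.3333 = 0.4286, so P(H) = 0.4286/(1+0.4286) ≈ 0.30.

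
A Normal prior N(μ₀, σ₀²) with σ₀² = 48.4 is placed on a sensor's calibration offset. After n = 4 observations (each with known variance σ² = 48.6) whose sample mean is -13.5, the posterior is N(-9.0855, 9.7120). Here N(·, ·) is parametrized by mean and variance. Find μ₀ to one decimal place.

With known observation variance, the Normal–Normal posterior has precision τ_n = τ₀ + n/σ² and mean μ_n = (τ₀μ₀ + (n/σ²)x̄)/τ_n.
Here τ₀ = 1/48.4 = 0.020661 and τ_data = 4/48.6 = 0.082305, so τ_n = 0.102966.
Rearranging for μ₀: μ₀ = (μ_n·τ_n − τ_data·x̄)/τ₀ = (-9.0855·0.102966 − 0.082305·-13.5) / 0.020661 = 0.175620/0.020661 ≈ 8.5.

μ₀ = 8.5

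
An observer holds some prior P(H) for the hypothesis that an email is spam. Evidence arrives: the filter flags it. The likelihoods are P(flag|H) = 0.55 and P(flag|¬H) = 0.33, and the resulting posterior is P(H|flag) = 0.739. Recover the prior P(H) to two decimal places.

In odds form, posterior odds = prior odds × likelihood ratio, so prior odds = posterior odds ÷ LR.
Posterior odds = 0.739/(1−0.739) = 2.8314. LR = 0.55/0.33 = 1.6667.
Prior odds = 2.8314/1.6667 = 1.6988, so P(H) = 1.6988/(1+1.6988) ≈ 0.63.

P(H) = 0.63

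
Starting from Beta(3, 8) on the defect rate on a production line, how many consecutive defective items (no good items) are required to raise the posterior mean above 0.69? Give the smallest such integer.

k = 15

After k defective items and 0 good items the posterior is Beta(3+k, 8), with mean (3+k)/(3+8+k).
Set (3+k)/(11+k) > 0.69 and solve: k > (0.69·11 − 3)/(1 − 0.69) = 14.806.
The smallest integer exceeding 14.806 is 15, and checking k=15: (18)/(26) = 0.6923 > 0.69.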